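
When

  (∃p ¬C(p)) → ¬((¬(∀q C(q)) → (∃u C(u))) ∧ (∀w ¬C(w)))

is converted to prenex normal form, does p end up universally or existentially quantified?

Eliminate → and ↔ using ¬ and ∨.
  ¬(∃p ¬C(p)) ∨ ¬((¬¬(∀q C(q)) ∨ (∃u C(u))) ∧ (∀w ¬C(w)))
Push ¬ through the quantifiers and connectives to reach negation normal form:
  (∀p C(p)) ∨ (∃q ¬C(q)) ∧ (∀u ¬C(u)) ∨ (∃w C(w))
All bound variables are already distinct, so no renaming is needed.
Finally move all quantifiers to the prefix:
  ∀p ∃q ∀u ∃w (C(p) ∨ ¬C(q) ∧ ¬C(u) ∨ C(w))
The quantifier ∃p sits under an odd number of negations (counting the antecedent side of each →), so it flips to ∀p.

universal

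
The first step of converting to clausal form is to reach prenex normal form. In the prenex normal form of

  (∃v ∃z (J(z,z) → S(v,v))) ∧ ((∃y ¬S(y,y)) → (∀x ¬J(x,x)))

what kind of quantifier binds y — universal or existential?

universal

First replace A → B with ¬A ∨ B.
  (∃v ∃z (¬J(z,z) ∨ S(v,v))) ∧ (¬(∃y ¬S(y,y)) ∨ (∀x ¬J(x,x)))
Move each ¬ inward, flipping quantifiers it crosses:
  (∃v ∃z (¬J(z,z) ∨ S(v,v))) ∧ ((∀y S(y,y)) ∨ (∀x ¬J(x,x)))
All bound variables are already distinct, so no renaming is needed.
Pull the quantifiers to the front (each side's bound variable is not free in the other side):
  ∃v ∃z ∀y ∀x ((¬J(z,z) ∨ S(v,v)) ∧ (S(y,y) ∨ ¬J(x,x)))
The quantifier ∃y sits under an odd number of negations (counting the antecedent side of each →), so it flips to ∀y.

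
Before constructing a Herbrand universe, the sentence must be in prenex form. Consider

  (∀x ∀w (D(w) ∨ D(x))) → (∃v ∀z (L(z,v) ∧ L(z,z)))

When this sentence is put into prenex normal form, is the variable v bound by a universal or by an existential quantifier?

First replace A → B with ¬A ∨ B.
  ¬(∀x ∀w (D(w) ∨ D(x))) ∨ (∃v ∀z (L(z,v) ∧ L(z,z)))
Move each ¬ inward, flipping quantifiers it crosses:
  (∃x ∃w (¬D(w) ∧ ¬D(x))) ∨ (∃v ∀z (L(z,v) ∧ L(z,z)))
Finally move all quantifiers to the prefix:
  ∃x ∃w ∃v ∀z (¬D(w) ∧ ¬D(x) ∨ L(z,v) ∧ L(z,z))
The quantifier ∃v sits under an even number of negations (counting the antecedent side of each →), so it remains existential.

existential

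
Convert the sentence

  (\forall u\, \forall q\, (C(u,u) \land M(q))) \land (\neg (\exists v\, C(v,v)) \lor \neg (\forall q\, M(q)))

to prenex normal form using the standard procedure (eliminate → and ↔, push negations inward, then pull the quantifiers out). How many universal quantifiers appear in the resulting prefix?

Drive negations inward (¬∀x A ≡ ∃x ¬A, ¬∃x A ≡ ∀x ¬A, De Morgan for ∧/∨):
  (\forall u\, \forall q\, (C(u,u) \land M(q))) \land ((\forall v\, \neg C(v,v)) \lor (\exists q\, \neg M(q)))
Rename bound variables to avoid capture: q↦x.
  (\forall u\, \forall q\, (C(u,u) \land M(q))) \land ((\forall v\, \neg C(v,v)) \lor (\exists x\, \neg M(x)))
Finally move all quantifiers to the prefix:
  \forall u\, \forall q\, \forall v\, \exists x\, (C(u,u) \land M(q) \land (\neg C(v,v) \lor \neg M(x)))
The prefix is \forall u \forall q \forall v \exists x: 3 universal, 1 existential.

3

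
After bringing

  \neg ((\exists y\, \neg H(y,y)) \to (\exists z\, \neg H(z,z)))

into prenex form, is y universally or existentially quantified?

First replace A → B with ¬A ∨ B.
  \neg (\neg (\exists y\, \neg H(y,y)) \lor (\exists z\, \neg H(z,z)))
Drive negations inward (¬∀x A ≡ ∃x ¬A, ¬∃x A ≡ ∀x ¬A, De Morgan for ∧/∨):
  (\exists y\, \neg H(y,y)) \land (\forall z\, H(z,z))
Finally move all quantifiers to the prefix:
  \exists y\, \forall z\, (\neg H(y,y) \land H(z,z))
The quantifier \exists y sits under an even number of negations (counting the antecedent side of each →), so it remains existential.

existential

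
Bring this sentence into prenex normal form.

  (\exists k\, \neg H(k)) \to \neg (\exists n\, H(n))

\forall k\, \forall n\, (H(k) \lor \neg H(n))

First replace A → B with ¬A ∨ B.
  \neg (\exists k\, \neg H(k)) \lor \neg (\exists n\, H(n))
Move each ¬ inward, flipping quantifiers it crosses:
  (\forall k\, H(k)) \lor (\forall n\, \neg H(n))
All bound variables are already distinct, so no renaming is needed.
Finally move all quantifiers to the prefix:
  \forall k\, \forall n\, (H(k) \lor \neg H(n))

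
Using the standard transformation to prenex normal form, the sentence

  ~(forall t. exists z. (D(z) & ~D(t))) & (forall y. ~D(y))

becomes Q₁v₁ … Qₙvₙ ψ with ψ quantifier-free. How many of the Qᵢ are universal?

Push ¬ through the quantifiers and connectives to reach negation normal form:
  (exists t. forall z. (~D(z) | D(t))) & (forall y. ~D(y))
All bound variables are already distinct, so no renaming is needed.
Pull the quantifiers to the front (each side's bound variable is not free in the other side):
  exists t. forall z. forall y. ((~D(z) | D(t)) & ~D(y))
The prefix is exists t forall z forall y: 2 universal, 1 existential.

2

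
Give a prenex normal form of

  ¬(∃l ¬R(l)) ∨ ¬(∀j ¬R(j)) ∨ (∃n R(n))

Push ¬ through the quantifiers and connectives to reach negation normal form:
  (∀l R(l)) ∨ (∃j R(j)) ∨ (∃n R(n))
Extract every quantifier outward, since the variables are now distinct and don't occur free across branches:
  ∀l ∃j ∃n (R(l) ∨ R(j) ∨ R(n))

∀l ∃j ∃n (R(l) ∨ R(j) ∨ R(n))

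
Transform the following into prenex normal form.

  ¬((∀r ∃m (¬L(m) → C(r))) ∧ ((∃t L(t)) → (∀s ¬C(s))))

First replace A → B with ¬A ∨ B.
  ¬((∀r ∃m (¬¬L(m) ∨ C(r))) ∧ (¬(∃t L(t)) ∨ (∀s ¬C(s))))
Drive negations inward (¬∀x A ≡ ∃x ¬A, ¬∃x A ≡ ∀x ¬A, De Morgan for ∧/∨):
  (∃r ∀m (¬L(m) ∧ ¬C(r))) ∨ (∃t L(t)) ∧ (∃s C(s))
All bound variables are already distinct, so no renaming is needed.
Pull the quantifiers to the front (each side's bound variable is not free in the other side):
  ∃r ∀m ∃t ∃s (¬L(m) ∧ ¬C(r) ∨ L(t) ∧ C(s))

∃r ∀m ∃t ∃s (¬L(m) ∧ ¬C(r) ∨ L(t) ∧ C(s))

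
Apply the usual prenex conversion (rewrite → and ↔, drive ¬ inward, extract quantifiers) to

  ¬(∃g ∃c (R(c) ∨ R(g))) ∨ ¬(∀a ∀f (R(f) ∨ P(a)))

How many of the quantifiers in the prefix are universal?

2

Push ¬ through the quantifiers and connectives to reach negation normal form:
  (∀g ∀c (¬R(c) ∧ ¬R(g))) ∨ (∃a ∃f (¬R(f) ∧ ¬P(a)))
Finally move all quantifiers to the prefix:
  ∀g ∀c ∃a ∃f (¬R(c) ∧ ¬R(g) ∨ ¬R(f) ∧ ¬P(a))
The prefix is ∀g ∀c ∃a ∃f: 2 universal, 2 existential.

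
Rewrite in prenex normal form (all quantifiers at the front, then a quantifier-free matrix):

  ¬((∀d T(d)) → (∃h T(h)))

Rewrite implications/biconditionals: A → B as ¬A ∨ B.
  ¬(¬(∀d T(d)) ∨ (∃h T(h)))
Drive negations inward (¬∀x A ≡ ∃x ¬A, ¬∃x A ≡ ∀x ¬A, De Morgan for ∧/∨):
  (∀d T(d)) ∧ (∀h ¬T(h))
Finally move all quantifiers to the prefix:
  ∀d ∀h (T(d) ∧ ¬T(h))

∀d ∀h (T(d) ∧ ¬T(h))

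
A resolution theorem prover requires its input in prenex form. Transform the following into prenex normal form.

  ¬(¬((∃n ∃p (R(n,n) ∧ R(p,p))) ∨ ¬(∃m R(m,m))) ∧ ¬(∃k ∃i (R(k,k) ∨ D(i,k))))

∃n ∃p ∀m ∃k ∃i (R(n,n) ∧ R(p,p) ∨ ¬R(m,m) ∨ R(k,k) ∨ D(i,k))

Drive negations inward (¬∀x A ≡ ∃x ¬A, ¬∃x A ≡ ∀x ¬A, De Morgan for ∧/∨):
  (∃n ∃p (R(n,n) ∧ R(p,p))) ∨ (∀m ¬R(m,m)) ∨ (∃k ∃i (R(k,k) ∨ D(i,k)))
All bound variables are already distinct, so no renaming is needed.
Pull the quantifiers to the front (each side's bound variable is not free in the other side):
  ∃n ∃p ∀m ∃k ∃i (R(n,n) ∧ R(p,p) ∨ ¬R(m,m) ∨ R(k,k) ∨ D(i,k))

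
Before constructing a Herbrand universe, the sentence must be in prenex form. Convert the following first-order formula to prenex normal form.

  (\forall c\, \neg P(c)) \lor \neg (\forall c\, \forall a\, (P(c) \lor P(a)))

\forall c\, \exists s\, \exists a\, (\neg P(c) \lor \neg P(s) \land \neg P(a))

Move each ¬ inward, flipping quantifiers it crosses:
  (\forall c\, \neg P(c)) \lor (\exists c\, \exists a\, (\neg P(c) \land \neg P(a)))
Rename bound variables to avoid capture: c↦s.
  (\forall c\, \neg P(c)) \lor (\exists s\, \exists a\, (\neg P(s) \land \neg P(a)))
Pull the quantifiers to the front (each side's bound variable is not free in the other side):
  \forall c\, \exists s\, \exists a\, (\neg P(c) \lor \neg P(s) \land \neg P(a))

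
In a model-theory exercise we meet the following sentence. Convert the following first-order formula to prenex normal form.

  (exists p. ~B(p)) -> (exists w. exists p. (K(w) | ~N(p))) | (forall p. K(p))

forall p. exists w. exists x. forall v. (B(p) | K(w) | ~N(x) | K(v))

Rewrite implications/biconditionals: A → B as ¬A ∨ B.
  ~(exists p. ~B(p)) | (exists w. exists p. (K(w) | ~N(p))) | (forall p. K(p))
Push ¬ through the quantifiers and connectives to reach negation normal form:
  (forall p. B(p)) | (exists w. exists p. (K(w) | ~N(p))) | (forall p. K(p))
Give each quantifier a distinct variable: p↦x, p↦v.
  (forall p. B(p)) | (exists w. exists x. (K(w) | ~N(x))) | (forall v. K(v))
Finally move all quantifiers to the prefix:
  forall p. exists w. exists x. forall v. (B(p) | K(w) | ~N(x) | K(v))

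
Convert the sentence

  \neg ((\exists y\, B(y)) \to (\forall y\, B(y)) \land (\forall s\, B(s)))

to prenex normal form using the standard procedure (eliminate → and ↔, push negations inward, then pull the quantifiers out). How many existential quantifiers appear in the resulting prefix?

3

Rewrite implications/biconditionals: A → B as ¬A ∨ B.
  \neg (\neg (\exists y\, B(y)) \lor (\forall y\, B(y)) \land (\forall s\, B(s)))
Drive negations inward (¬∀x A ≡ ∃x ¬A, ¬∃x A ≡ ∀x ¬A, De Morgan for ∧/∨):
  (\exists y\, B(y)) \land ((\exists y\, \neg B(y)) \lor (\exists s\, \neg B(s)))
Standardize variables apart so no two quantifiers bind the same name: y↦b.
  (\exists y\, B(y)) \land ((\exists b\, \neg B(b)) \lor (\exists s\, \neg B(s)))
Extract every quantifier outward, since the variables are now distinct and don't occur free across branches:
  \exists y\, \exists b\, \exists s\, (B(y) \land (\neg B(b) \lor \neg B(s)))
The prefix is \exists y \exists b \exists s: 0 universal, 3 existential.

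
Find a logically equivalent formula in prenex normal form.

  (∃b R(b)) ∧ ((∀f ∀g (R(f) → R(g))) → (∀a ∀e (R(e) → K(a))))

Eliminate → and ↔ using ¬ and ∨.
  (∃b R(b)) ∧ (¬(∀f ∀g (¬R(f) ∨ R(g))) ∨ (∀a ∀e (¬R(e) ∨ K(a))))
Drive negations inward (¬∀x A ≡ ∃x ¬A, ¬∃x A ≡ ∀x ¬A, De Morgan for ∧/∨):
  (∃b R(b)) ∧ ((∃f ∃g (R(f) ∧ ¬R(g))) ∨ (∀a ∀e (¬R(e) ∨ K(a))))
All bound variables are already distinct, so no renaming is needed.
Extract every quantifier outward, since the variables are now distinct and don't occur free across branches:
  ∃b ∃f ∃g ∀a ∀e (R(b) ∧ (R(f) ∧ ¬R(g) ∨ ¬R(e) ∨ K(a)))

∃b ∃f ∃g ∀a ∀e (R(b) ∧ (R(f) ∧ ¬R(g) ∨ ¬R(e) ∨ K(a)))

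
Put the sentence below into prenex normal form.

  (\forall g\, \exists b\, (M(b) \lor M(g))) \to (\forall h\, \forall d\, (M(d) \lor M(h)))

\exists g\, \forall b\, \forall h\, \forall d\, (\neg M(b) \land \neg M(g) \lor M(d) \lor M(h))

Eliminate → and ↔ using ¬ and ∨.
  \neg (\forall g\, \exists b\, (M(b) \lor M(g))) \lor (\forall h\, \forall d\, (M(d) \lor M(h)))
Push ¬ through the quantifiers and connectives to reach negation normal form:
  (\exists g\, \forall b\, (\neg M(b) \land \neg M(g))) \lor (\forall h\, \forall d\, (M(d) \lor M(h)))
All bound variables are already distinct, so no renaming is needed.
Pull the quantifiers to the front (each side's bound variable is not free in the other side):
  \exists g\, \forall b\, \forall h\, \forall d\, (\neg M(b) \land \neg M(g) \lor M(d) \lor M(h))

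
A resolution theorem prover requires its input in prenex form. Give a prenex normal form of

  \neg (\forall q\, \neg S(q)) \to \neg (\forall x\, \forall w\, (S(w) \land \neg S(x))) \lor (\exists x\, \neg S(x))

\forall q\, \exists x\, \exists w\, \exists p\, (\neg S(q) \lor \neg S(w) \lor S(x) \lor \neg S(p))

Rewrite implications/biconditionals: A → B as ¬A ∨ B.
  \neg \neg (\forall q\, \neg S(q)) \lor \neg (\forall x\, \forall w\, (S(w) \land \neg S(x))) \lor (\exists x\, \neg S(x))
Move each ¬ inward, flipping quantifiers it crosses:
  (\forall q\, \neg S(q)) \lor (\exists x\, \exists w\, (\neg S(w) \lor S(x))) \lor (\exists x\, \neg S(x))
Rename bound variables to avoid capture: x↦p.
  (\forall q\, \neg S(q)) \lor (\exists x\, \exists w\, (\neg S(w) \lor S(x))) \lor (\exists p\, \neg S(p))
Finally move all quantifiers to the prefix:
  \forall q\, \exists x\, \exists w\, \exists p\, (\neg S(q) \lor \neg S(w) \lor S(x) \lor \neg S(p))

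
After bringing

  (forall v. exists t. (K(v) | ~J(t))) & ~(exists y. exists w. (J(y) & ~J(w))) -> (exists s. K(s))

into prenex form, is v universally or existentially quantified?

existential

First replace A → B with ¬A ∨ B.
  ~((forall v. exists t. (K(v) | ~J(t))) & ~(exists y. exists w. (J(y) & ~J(w)))) | (exists s. K(s))
Push ¬ through the quantifiers and connectives to reach negation normal form:
  (exists v. forall t. (~K(v) & J(t))) | (exists y. exists w. (J(y) & ~J(w))) | (exists s. K(s))
All bound variables are already distinct, so no renaming is needed.
Pull the quantifiers to the front (each side's bound variable is not free in the other side):
  exists v. forall t. exists y. exists w. exists s. (~K(v) & J(t) | J(y) & ~J(w) | K(s))
The quantifier forall v sits under an odd number of negations (counting the antecedent side of each →), so it flips to exists v.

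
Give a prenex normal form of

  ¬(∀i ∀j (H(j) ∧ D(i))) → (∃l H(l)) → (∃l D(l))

∀i ∀j ∀l ∃z (H(j) ∧ D(i) ∨ ¬H(l) ∨ D(z))

First replace A → B with ¬A ∨ B.
  ¬¬(∀i ∀j (H(j) ∧ D(i))) ∨ ¬(∃l H(l)) ∨ (∃l D(l))
Push ¬ through the quantifiers and connectives to reach negation normal form:
  (∀i ∀j (H(j) ∧ D(i))) ∨ (∀l ¬H(l)) ∨ (∃l D(l))
Give each quantifier a distinct variable: l↦z.
  (∀i ∀j (H(j) ∧ D(i))) ∨ (∀l ¬H(l)) ∨ (∃z D(z))
Finally move all quantifiers to the prefix:
  ∀i ∀j ∀l ∃z (H(j) ∧ D(i) ∨ ¬H(l) ∨ D(z))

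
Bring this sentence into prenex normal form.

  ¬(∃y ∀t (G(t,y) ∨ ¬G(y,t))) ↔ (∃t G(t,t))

∃y ∀t ∃v ∀r ∀q ∃u ((G(t,y) ∨ ¬G(y,t) ∨ G(v,v)) ∧ (¬G(r,r) ∨ ¬G(u,q) ∧ G(q,u)))

First replace A → B with ¬A ∨ B; A ↔ B as (¬A ∨ B) ∧ (¬B ∨ A).
  (¬¬(∃y ∀t (G(t,y) ∨ ¬G(y,t))) ∨ (∃t G(t,t))) ∧ (¬(∃t G(t,t)) ∨ ¬(∃y ∀t (G(t,y) ∨ ¬G(y,t))))
Move each ¬ inward, flipping quantifiers it crosses:
  ((∃y ∀t (G(t,y) ∨ ¬G(y,t))) ∨ (∃t G(t,t))) ∧ ((∀t ¬G(t,t)) ∨ (∀y ∃t (¬G(t,y) ∧ G(y,t))))
Give each quantifier a distinct variable: t↦v, t↦r, y↦q, t↦u.
  ((∃y ∀t (G(t,y) ∨ ¬G(y,t))) ∨ (∃v G(v,v))) ∧ ((∀r ¬G(r,r)) ∨ (∀q ∃u (¬G(u,q) ∧ G(q,u))))
Finally move all quantifiers to the prefix:
  ∃y ∀t ∃v ∀r ∀q ∃u ((G(t,y) ∨ ¬G(y,t) ∨ G(v,v)) ∧ (¬G(r,r) ∨ ¬G(u,q) ∧ G(q,u)))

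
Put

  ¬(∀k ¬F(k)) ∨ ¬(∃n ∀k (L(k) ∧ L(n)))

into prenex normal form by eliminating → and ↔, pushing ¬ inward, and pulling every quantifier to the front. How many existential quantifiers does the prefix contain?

2

Push ¬ through the quantifiers and connectives to reach negation normal form:
  (∃k F(k)) ∨ (∀n ∃k (¬L(k) ∨ ¬L(n)))
Rename bound variables to avoid capture: k↦a.
  (∃k F(k)) ∨ (∀n ∃a (¬L(a) ∨ ¬L(n)))
Finally move all quantifiers to the prefix:
  ∃k ∀n ∃a (F(k) ∨ ¬L(a) ∨ ¬L(n))
The prefix is ∃k ∀n ∃a: 1 universal, 2 existential.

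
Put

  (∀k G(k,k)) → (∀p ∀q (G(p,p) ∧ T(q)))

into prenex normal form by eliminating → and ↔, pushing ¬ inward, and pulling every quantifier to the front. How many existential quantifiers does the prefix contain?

First replace A → B with ¬A ∨ B.
  ¬(∀k G(k,k)) ∨ (∀p ∀q (G(p,p) ∧ T(q)))
Push ¬ through the quantifiers and connectives to reach negation normal form:
  (∃k ¬G(k,k)) ∨ (∀p ∀q (G(p,p) ∧ T(q)))
All bound variables are already distinct, so no renaming is needed.
Finally move all quantifiers to the prefix:
  ∃k ∀p ∀q (¬G(k,k) ∨ G(p,p) ∧ T(q))
The prefix is ∃k ∀p ∀q: 2 universal, 1 existential.

1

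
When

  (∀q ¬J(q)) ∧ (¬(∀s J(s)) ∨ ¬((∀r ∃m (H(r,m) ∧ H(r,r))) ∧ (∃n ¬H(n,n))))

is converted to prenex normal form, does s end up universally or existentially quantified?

Drive negations inward (¬∀x A ≡ ∃x ¬A, ¬∃x A ≡ ∀x ¬A, De Morgan for ∧/∨):
  (∀q ¬J(q)) ∧ ((∃s ¬J(s)) ∨ (∃r ∀m (¬H(r,m) ∨ ¬H(r,r))) ∨ (∀n H(n,n)))
Finally move all quantifiers to the prefix:
  ∀q ∃s ∃r ∀m ∀n (¬J(q) ∧ (¬J(s) ∨ ¬H(r,m) ∨ ¬H(r,r) ∨ H(n,n)))
The quantifier ∀s sits under an odd number of negations, so it flips to ∃s.

existential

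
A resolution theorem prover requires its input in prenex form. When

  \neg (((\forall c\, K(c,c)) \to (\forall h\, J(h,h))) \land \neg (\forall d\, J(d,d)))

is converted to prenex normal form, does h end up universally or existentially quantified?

existential

Rewrite implications/biconditionals: A → B as ¬A ∨ B.
  \neg ((\neg (\forall c\, K(c,c)) \lor (\forall h\, J(h,h))) \land \neg (\forall d\, J(d,d)))
Push ¬ through the quantifiers and connectives to reach negation normal form:
  (\forall c\, K(c,c)) \land (\exists h\, \neg J(h,h)) \lor (\forall d\, J(d,d))
Finally move all quantifiers to the prefix:
  \forall c\, \exists h\, \forall d\, (K(c,c) \land \neg J(h,h) \lor J(d,d))
The quantifier \forall h sits under an odd number of negations (counting the antecedent side of each →), so it flips to \exists h.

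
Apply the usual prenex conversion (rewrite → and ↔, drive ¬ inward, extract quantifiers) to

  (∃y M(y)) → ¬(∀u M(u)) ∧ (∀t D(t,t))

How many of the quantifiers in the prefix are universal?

2

First replace A → B with ¬A ∨ B.
  ¬(∃y M(y)) ∨ ¬(∀u M(u)) ∧ (∀t D(t,t))
Push ¬ through the quantifiers and connectives to reach negation normal form:
  (∀y ¬M(y)) ∨ (∃u ¬M(u)) ∧ (∀t D(t,t))
All bound variables are already distinct, so no renaming is needed.
Extract every quantifier outward, since the variables are now distinct and don't occur free across branches:
  ∀y ∃u ∀t (¬M(y) ∨ ¬M(u) ∧ D(t,t))
The prefix is ∀y ∃u ∀t: 2 universal, 1 existential.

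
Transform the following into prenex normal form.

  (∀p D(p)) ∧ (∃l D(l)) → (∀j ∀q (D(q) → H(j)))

Eliminate → and ↔ using ¬ and ∨.
  ¬((∀p D(p)) ∧ (∃l D(l))) ∨ (∀j ∀q (¬D(q) ∨ H(j)))
Move each ¬ inward, flipping quantifiers it crosses:
  (∃p ¬D(p)) ∨ (∀l ¬D(l)) ∨ (∀j ∀q (¬D(q) ∨ H(j)))
All bound variables are already distinct, so no renaming is needed.
Pull the quantifiers to the front (each side's bound variable is not free in the other side):
  ∃p ∀l ∀j ∀q (¬D(p) ∨ ¬D(l) ∨ ¬D(q) ∨ H(j))

∃p ∀l ∀j ∀q (¬D(p) ∨ ¬D(l) ∨ ¬D(q) ∨ H(j))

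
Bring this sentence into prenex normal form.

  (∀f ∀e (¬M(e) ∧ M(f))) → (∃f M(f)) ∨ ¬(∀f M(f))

∃f ∃e ∃u ∃v1 (M(e) ∨ ¬M(f) ∨ M(u) ∨ ¬M(v1))

Eliminate → and ↔ using ¬ and ∨.
  ¬(∀f ∀e (¬M(e) ∧ M(f))) ∨ (∃f M(f)) ∨ ¬(∀f M(f))
Push ¬ through the quantifiers and connectives to reach negation normal form:
  (∃f ∃e (M(e) ∨ ¬M(f))) ∨ (∃f M(f)) ∨ (∃f ¬M(f))
Rename bound variables to avoid capture: f↦u, f↦v1.
  (∃f ∃e (M(e) ∨ ¬M(f))) ∨ (∃u M(u)) ∨ (∃v1 ¬M(v1))
Pull the quantifiers to the front (each side's bound variable is not free in the other side):
  ∃f ∃e ∃u ∃v1 (M(e) ∨ ¬M(f) ∨ M(u) ∨ ¬M(v1))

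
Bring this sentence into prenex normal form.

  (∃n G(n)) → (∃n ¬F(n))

∀n ∃v1 (¬G(n) ∨ ¬F(v1))

First replace A → B with ¬A ∨ B.
  ¬(∃n G(n)) ∨ (∃n ¬F(n))
Drive negations inward (¬∀x A ≡ ∃x ¬A, ¬∃x A ≡ ∀x ¬A, De Morgan for ∧/∨):
  (∀n ¬G(n)) ∨ (∃n ¬F(n))
Rename bound variables to avoid capture: n↦v1.
  (∀n ¬G(n)) ∨ (∃v1 ¬F(v1))
Pull the quantifiers to the front (each side's bound variable is not free in the other side):
  ∀n ∃v1 (¬G(n) ∨ ¬F(v1))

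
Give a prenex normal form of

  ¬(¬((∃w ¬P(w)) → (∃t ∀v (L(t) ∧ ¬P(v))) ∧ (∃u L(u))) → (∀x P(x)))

Rewrite implications/biconditionals: A → B as ¬A ∨ B.
  ¬(¬¬(¬(∃w ¬P(w)) ∨ (∃t ∀v (L(t) ∧ ¬P(v))) ∧ (∃u L(u))) ∨ (∀x P(x)))
Drive negations inward (¬∀x A ≡ ∃x ¬A, ¬∃x A ≡ ∀x ¬A, De Morgan for ∧/∨):
  (∃w ¬P(w)) ∧ ((∀t ∃v (¬L(t) ∨ P(v))) ∨ (∀u ¬L(u))) ∧ (∃x ¬P(x))
All bound variables are already distinct, so no renaming is needed.
Extract every quantifier outward, since the variables are now distinct and don't occur free across branches:
  ∃w ∀t ∃v ∀u ∃x (¬P(w) ∧ (¬L(t) ∨ P(v) ∨ ¬L(u)) ∧ ¬P(x))

∃w ∀t ∃v ∀u ∃x (¬P(w) ∧ (¬L(t) ∨ P(v) ∨ ¬L(u)) ∧ ¬P(x))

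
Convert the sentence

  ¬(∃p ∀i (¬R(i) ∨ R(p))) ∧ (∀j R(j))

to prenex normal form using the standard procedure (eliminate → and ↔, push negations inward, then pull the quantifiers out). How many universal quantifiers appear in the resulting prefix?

2

Push ¬ through the quantifiers and connectives to reach negation normal form:
  (∀p ∃i (R(i) ∧ ¬R(p))) ∧ (∀j R(j))
All bound variables are already distinct, so no renaming is needed.
Finally move all quantifiers to the prefix:
  ∀p ∃i ∀j (R(i) ∧ ¬R(p) ∧ R(j))
The prefix is ∀p ∃i ∀j: 2 universal, 1 existential.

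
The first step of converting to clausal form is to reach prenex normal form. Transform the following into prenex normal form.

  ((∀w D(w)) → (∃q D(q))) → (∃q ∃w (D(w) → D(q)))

∀w ∀q ∃c ∃s (D(w) ∧ ¬D(q) ∨ ¬D(s) ∨ D(c))

Eliminate → and ↔ using ¬ and ∨.
  ¬(¬(∀w D(w)) ∨ (∃q D(q))) ∨ (∃q ∃w (¬D(w) ∨ D(q)))
Move each ¬ inward, flipping quantifiers it crosses:
  (∀w D(w)) ∧ (∀q ¬D(q)) ∨ (∃q ∃w (¬D(w) ∨ D(q)))
Give each quantifier a distinct variable: q↦c, w↦s.
  (∀w D(w)) ∧ (∀q ¬D(q)) ∨ (∃c ∃s (¬D(s) ∨ D(c)))
Extract every quantifier outward, since the variables are now distinct and don't occur free across branches:
  ∀w ∀q ∃c ∃s (D(w) ∧ ¬D(q) ∨ ¬D(s) ∨ D(c))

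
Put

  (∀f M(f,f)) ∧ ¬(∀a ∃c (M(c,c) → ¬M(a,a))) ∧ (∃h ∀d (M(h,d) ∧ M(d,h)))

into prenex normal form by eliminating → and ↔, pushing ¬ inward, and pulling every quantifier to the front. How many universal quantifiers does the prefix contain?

3

Eliminate → and ↔ using ¬ and ∨.
  (∀f M(f,f)) ∧ ¬(∀a ∃c (¬M(c,c) ∨ ¬M(a,a))) ∧ (∃h ∀d (M(h,d) ∧ M(d,h)))
Drive negations inward (¬∀x A ≡ ∃x ¬A, ¬∃x A ≡ ∀x ¬A, De Morgan for ∧/∨):
  (∀f M(f,f)) ∧ (∃a ∀c (M(c,c) ∧ M(a,a))) ∧ (∃h ∀d (M(h,d) ∧ M(d,h)))
All bound variables are already distinct, so no renaming is needed.
Extract every quantifier outward, since the variables are now distinct and don't occur free across branches:
  ∀f ∃a ∀c ∃h ∀d (M(f,f) ∧ M(c,c) ∧ M(a,a) ∧ M(h,d) ∧ M(d,h))
The prefix is ∀f ∃a ∀c ∃h ∀d: 3 universal, 2 existential.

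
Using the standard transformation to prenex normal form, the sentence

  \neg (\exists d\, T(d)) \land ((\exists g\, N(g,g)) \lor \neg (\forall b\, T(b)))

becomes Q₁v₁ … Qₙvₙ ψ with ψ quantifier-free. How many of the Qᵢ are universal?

Move each ¬ inward, flipping quantifiers it crosses:
  (\forall d\, \neg T(d)) \land ((\exists g\, N(g,g)) \lor (\exists b\, \neg T(b)))
All bound variables are already distinct, so no renaming is needed.
Finally move all quantifiers to the prefix:
  \forall d\, \exists g\, \exists b\, (\neg T(d) \land (N(g,g) \lor \neg T(b)))
The prefix is \forall d \exists g \exists b: 1 universal, 2 existential.

1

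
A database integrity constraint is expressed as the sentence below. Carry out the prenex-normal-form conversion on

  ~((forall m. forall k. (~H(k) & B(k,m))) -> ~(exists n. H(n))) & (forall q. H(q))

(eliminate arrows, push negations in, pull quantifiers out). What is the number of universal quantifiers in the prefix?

First replace A → B with ¬A ∨ B.
  ~(~(forall m. forall k. (~H(k) & B(k,m))) | ~(exists n. H(n))) & (forall q. H(q))
Drive negations inward (¬∀x A ≡ ∃x ¬A, ¬∃x A ≡ ∀x ¬A, De Morgan for ∧/∨):
  (forall m. forall k. (~H(k) & B(k,m))) & (exists n. H(n)) & (forall q. H(q))
Pull the quantifiers to the front (each side's bound variable is not free in the other side):
  forall m. forall k. exists n. forall q. (~H(k) & B(k,m) & H(n) & H(q))
The prefix is forall m forall k exists n forall q: 3 universal, 1 existential.

3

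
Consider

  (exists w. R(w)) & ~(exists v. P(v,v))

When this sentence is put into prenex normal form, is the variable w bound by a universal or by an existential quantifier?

existential

Move each ¬ inward, flipping quantifiers it crosses:
  (exists w. R(w)) & (forall v. ~P(v,v))
All bound variables are already distinct, so no renaming is needed.
Pull the quantifiers to the front (each side's bound variable is not free in the other side):
  exists w. forall v. (R(w) & ~P(v,v))
The quantifier exists w sits under an even number of negations, so it remains existential.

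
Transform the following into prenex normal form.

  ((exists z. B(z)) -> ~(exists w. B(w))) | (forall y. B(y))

forall z. forall w. forall y. (~B(z) | ~B(w) | B(y))

Eliminate → and ↔ using ¬ and ∨.
  ~(exists z. B(z)) | ~(exists w. B(w)) | (forall y. B(y))
Push ¬ through the quantifiers and connectives to reach negation normal form:
  (forall z. ~B(z)) | (forall w. ~B(w)) | (forall y. B(y))
All bound variables are already distinct, so no renaming is needed.
Extract every quantifier outward, since the variables are now distinct and don't occur free across branches:
  forall z. forall w. forall y. (~B(z) | ~B(w) | B(y))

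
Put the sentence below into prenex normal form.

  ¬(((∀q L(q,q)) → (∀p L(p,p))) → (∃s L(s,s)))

∃q ∀p ∀s ((¬L(q,q) ∨ L(p,p)) ∧ ¬L(s,s))

Eliminate → and ↔ using ¬ and ∨.
  ¬(¬(¬(∀q L(q,q)) ∨ (∀p L(p,p))) ∨ (∃s L(s,s)))
Move each ¬ inward, flipping quantifiers it crosses:
  ((∃q ¬L(q,q)) ∨ (∀p L(p,p))) ∧ (∀s ¬L(s,s))
All bound variables are already distinct, so no renaming is needed.
Finally move all quantifiers to the prefix:
  ∃q ∀p ∀s ((¬L(q,q) ∨ L(p,p)) ∧ ¬L(s,s))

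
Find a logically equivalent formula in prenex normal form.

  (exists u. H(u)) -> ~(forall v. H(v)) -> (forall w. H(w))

First replace A → B with ¬A ∨ B.
  ~(exists u. H(u)) | ~~(forall v. H(v)) | (forall w. H(w))
Drive negations inward (¬∀x A ≡ ∃x ¬A, ¬∃x A ≡ ∀x ¬A, De Morgan for ∧/∨):
  (forall u. ~H(u)) | (forall v. H(v)) | (forall w. H(w))
All bound variables are already distinct, so no renaming is needed.
Pull the quantifiers to the front (each side's bound variable is not free in the other side):
  forall u. forall v. forall w. (~H(u) | H(v) | H(w))

forall u. forall v. forall w. (~H(u) | H(v) | H(w))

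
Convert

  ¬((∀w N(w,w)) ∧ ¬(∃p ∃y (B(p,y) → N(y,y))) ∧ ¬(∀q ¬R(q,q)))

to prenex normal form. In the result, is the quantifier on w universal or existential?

Eliminate → and ↔ using ¬ and ∨.
  ¬((∀w N(w,w)) ∧ ¬(∃p ∃y (¬B(p,y) ∨ N(y,y))) ∧ ¬(∀q ¬R(q,q)))
Drive negations inward (¬∀x A ≡ ∃x ¬A, ¬∃x A ≡ ∀x ¬A, De Morgan for ∧/∨):
  (∃w ¬N(w,w)) ∨ (∃p ∃y (¬B(p,y) ∨ N(y,y))) ∨ (∀q ¬R(q,q))
All bound variables are already distinct, so no renaming is needed.
Pull the quantifiers to the front (each side's bound variable is not free in the other side):
  ∃w ∃p ∃y ∀q (¬N(w,w) ∨ ¬B(p,y) ∨ N(y,y) ∨ ¬R(q,q))
The quantifier ∀w sits under an odd number of negations (counting the antecedent side of each →), so it flips to ∃w.

existential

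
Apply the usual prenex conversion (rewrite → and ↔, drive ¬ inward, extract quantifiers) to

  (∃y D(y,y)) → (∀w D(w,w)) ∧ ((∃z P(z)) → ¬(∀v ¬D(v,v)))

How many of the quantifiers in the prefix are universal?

3

Rewrite implications/biconditionals: A → B as ¬A ∨ B.
  ¬(∃y D(y,y)) ∨ (∀w D(w,w)) ∧ (¬(∃z P(z)) ∨ ¬(∀v ¬D(v,v)))
Drive negations inward (¬∀x A ≡ ∃x ¬A, ¬∃x A ≡ ∀x ¬A, De Morgan for ∧/∨):
  (∀y ¬D(y,y)) ∨ (∀w D(w,w)) ∧ ((∀z ¬P(z)) ∨ (∃v D(v,v)))
All bound variables are already distinct, so no renaming is needed.
Pull the quantifiers to the front (each side's bound variable is not free in the other side):
  ∀y ∀w ∀z ∃v (¬D(y,y) ∨ D(w,w) ∧ (¬P(z) ∨ D(v,v)))
The prefix is ∀y ∀w ∀z ∃v: 3 universal, 1 existential.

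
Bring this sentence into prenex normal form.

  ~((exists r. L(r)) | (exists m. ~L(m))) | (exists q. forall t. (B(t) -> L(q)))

First replace A → B with ¬A ∨ B.
  ~((exists r. L(r)) | (exists m. ~L(m))) | (exists q. forall t. (~B(t) | L(q)))
Move each ¬ inward, flipping quantifiers it crosses:
  (forall r. ~L(r)) & (forall m. L(m)) | (exists q. forall t. (~B(t) | L(q)))
Pull the quantifiers to the front (each side's bound variable is not free in the other side):
  forall r. forall m. exists q. forall t. (~L(r) & L(m) | ~B(t) | L(q))

forall r. forall m. exists q. forall t. (~L(r) & L(m) | ~B(t) | L(q))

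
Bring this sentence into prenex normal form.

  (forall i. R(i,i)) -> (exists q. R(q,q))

exists i. exists q. (~R(i,i) | R(q,q))

Rewrite implications/biconditionals: A → B as ¬A ∨ B.
  ~(forall i. R(i,i)) | (exists q. R(q,q))
Drive negations inward (¬∀x A ≡ ∃x ¬A, ¬∃x A ≡ ∀x ¬A, De Morgan for ∧/∨):
  (exists i. ~R(i,i)) | (exists q. R(q,q))
Pull the quantifiers to the front (each side's bound variable is not free in the other side):
  exists i. exists q. (~R(i,i) | R(q,q))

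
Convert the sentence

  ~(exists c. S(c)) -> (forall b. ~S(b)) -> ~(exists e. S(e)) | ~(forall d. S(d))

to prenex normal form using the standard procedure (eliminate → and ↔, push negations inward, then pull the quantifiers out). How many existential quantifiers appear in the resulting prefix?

3

Eliminate → and ↔ using ¬ and ∨.
  ~~(exists c. S(c)) | ~(forall b. ~S(b)) | ~(exists e. S(e)) | ~(forall d. S(d))
Push ¬ through the quantifiers and connectives to reach negation normal form:
  (exists c. S(c)) | (exists b. S(b)) | (forall e. ~S(e)) | (exists d. ~S(d))
Finally move all quantifiers to the prefix:
  exists c. exists b. forall e. exists d. (S(c) | S(b) | ~S(e) | ~S(d))
The prefix is exists c exists b forall e exists d: 1 universal, 3 existential.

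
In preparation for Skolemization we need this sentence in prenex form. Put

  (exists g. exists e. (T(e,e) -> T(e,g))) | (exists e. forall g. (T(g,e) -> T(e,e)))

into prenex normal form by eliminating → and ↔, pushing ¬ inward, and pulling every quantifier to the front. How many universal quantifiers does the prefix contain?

1

First replace A → B with ¬A ∨ B.
  (exists g. exists e. (~T(e,e) | T(e,g))) | (exists e. forall g. (~T(g,e) | T(e,e)))
Standardize variables apart so no two quantifiers bind the same name: e↦a, g↦w1.
  (exists g. exists e. (~T(e,e) | T(e,g))) | (exists a. forall w1. (~T(w1,a) | T(a,a)))
Finally move all quantifiers to the prefix:
  exists g. exists e. exists a. forall w1. (~T(e,e) | T(e,g) | ~T(w1,a) | T(a,a))
The prefix is exists g exists e exists a forall w1: 1 universal, 3 existential.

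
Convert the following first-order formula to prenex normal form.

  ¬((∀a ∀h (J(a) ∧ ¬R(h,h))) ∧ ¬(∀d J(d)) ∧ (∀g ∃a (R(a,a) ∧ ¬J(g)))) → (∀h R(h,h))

∀a ∀h ∃d ∀g ∃p ∀y1 (J(a) ∧ ¬R(h,h) ∧ ¬J(d) ∧ R(p,p) ∧ ¬J(g) ∨ R(y1,y1))

First replace A → B with ¬A ∨ B.
  ¬¬((∀a ∀h (J(a) ∧ ¬R(h,h))) ∧ ¬(∀d J(d)) ∧ (∀g ∃a (R(a,a) ∧ ¬J(g)))) ∨ (∀h R(h,h))
Push ¬ through the quantifiers and connectives to reach negation normal form:
  (∀a ∀h (J(a) ∧ ¬R(h,h))) ∧ (∃d ¬J(d)) ∧ (∀g ∃a (R(a,a) ∧ ¬J(g))) ∨ (∀h R(h,h))
Give each quantifier a distinct variable: a↦p, h↦y1.
  (∀a ∀h (J(a) ∧ ¬R(h,h))) ∧ (∃d ¬J(d)) ∧ (∀g ∃p (R(p,p) ∧ ¬J(g))) ∨ (∀y1 R(y1,y1))
Extract every quantifier outward, since the variables are now distinct and don't occur free across branches:
  ∀a ∀h ∃d ∀g ∃p ∀y1 (J(a) ∧ ¬R(h,h) ∧ ¬J(d) ∧ R(p,p) ∧ ¬J(g) ∨ R(y1,y1))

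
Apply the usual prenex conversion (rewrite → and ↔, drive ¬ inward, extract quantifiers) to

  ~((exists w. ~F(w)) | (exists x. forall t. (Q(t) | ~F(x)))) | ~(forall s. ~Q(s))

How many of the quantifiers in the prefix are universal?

2

Push ¬ through the quantifiers and connectives to reach negation normal form:
  (forall w. F(w)) & (forall x. exists t. (~Q(t) & F(x))) | (exists s. Q(s))
Extract every quantifier outward, since the variables are now distinct and don't occur free across branches:
  forall w. forall x. exists t. exists s. (F(w) & ~Q(t) & F(x) | Q(s))
The prefix is forall w forall x exists t exists s: 2 universal, 2 existential.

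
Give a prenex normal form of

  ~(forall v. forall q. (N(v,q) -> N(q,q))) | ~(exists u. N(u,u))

Eliminate → and ↔ using ¬ and ∨.
  ~(forall v. forall q. (~N(v,q) | N(q,q))) | ~(exists u. N(u,u))
Drive negations inward (¬∀x A ≡ ∃x ¬A, ¬∃x A ≡ ∀x ¬A, De Morgan for ∧/∨):
  (exists v. exists q. (N(v,q) & ~N(q,q))) | (forall u. ~N(u,u))
Finally move all quantifiers to the prefix:
  exists v. exists q. forall u. (N(v,q) & ~N(q,q) | ~N(u,u))

exists v. exists q. forall u. (N(v,q) & ~N(q,q) | ~N(u,u))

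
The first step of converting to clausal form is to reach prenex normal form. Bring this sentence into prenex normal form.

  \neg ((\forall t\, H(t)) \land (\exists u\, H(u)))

Drive negations inward (¬∀x A ≡ ∃x ¬A, ¬∃x A ≡ ∀x ¬A, De Morgan for ∧/∨):
  (\exists t\, \neg H(t)) \lor (\forall u\, \neg H(u))
All bound variables are already distinct, so no renaming is needed.
Pull the quantifiers to the front (each side's bound variable is not free in the other side):
  \exists t\, \forall u\, (\neg H(t) \lor \neg H(u))

\exists t\, \forall u\, (\neg H(t) \lor \neg H(u))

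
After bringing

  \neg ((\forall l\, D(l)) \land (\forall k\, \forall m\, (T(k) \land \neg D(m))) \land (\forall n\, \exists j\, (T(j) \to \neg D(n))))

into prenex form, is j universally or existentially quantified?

universal

Rewrite implications/biconditionals: A → B as ¬A ∨ B.
  \neg ((\forall l\, D(l)) \land (\forall k\, \forall m\, (T(k) \land \neg D(m))) \land (\forall n\, \exists j\, (\neg T(j) \lor \neg D(n))))
Move each ¬ inward, flipping quantifiers it crosses:
  (\exists l\, \neg D(l)) \lor (\exists k\, \exists m\, (\neg T(k) \lor D(m))) \lor (\exists n\, \forall j\, (T(j) \land D(n)))
Finally move all quantifiers to the prefix:
  \exists l\, \exists k\, \exists m\, \exists n\, \forall j\, (\neg D(l) \lor \neg T(k) \lor D(m) \lor T(j) \land D(n))
The quantifier \exists j sits under an odd number of negations (counting the antecedent side of each →), so it flips to \forall j.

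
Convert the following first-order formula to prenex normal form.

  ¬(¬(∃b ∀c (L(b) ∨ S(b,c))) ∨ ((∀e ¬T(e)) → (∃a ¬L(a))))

∃b ∀c ∀e ∀a ((L(b) ∨ S(b,c)) ∧ ¬T(e) ∧ L(a))

First replace A → B with ¬A ∨ B.
  ¬(¬(∃b ∀c (L(b) ∨ S(b,c))) ∨ ¬(∀e ¬T(e)) ∨ (∃a ¬L(a)))
Move each ¬ inward, flipping quantifiers it crosses:
  (∃b ∀c (L(b) ∨ S(b,c))) ∧ (∀e ¬T(e)) ∧ (∀a L(a))
All bound variables are already distinct, so no renaming is needed.
Pull the quantifiers to the front (each side's bound variable is not free in the other side):
  ∃b ∀c ∀e ∀a ((L(b) ∨ S(b,c)) ∧ ¬T(e) ∧ L(a))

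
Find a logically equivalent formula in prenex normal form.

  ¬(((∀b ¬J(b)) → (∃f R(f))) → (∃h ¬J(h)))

First replace A → B with ¬A ∨ B.
  ¬(¬(¬(∀b ¬J(b)) ∨ (∃f R(f))) ∨ (∃h ¬J(h)))
Drive negations inward (¬∀x A ≡ ∃x ¬A, ¬∃x A ≡ ∀x ¬A, De Morgan for ∧/∨):
  ((∃b J(b)) ∨ (∃f R(f))) ∧ (∀h J(h))
All bound variables are already distinct, so no renaming is needed.
Finally move all quantifiers to the prefix:
  ∃b ∃f ∀h ((J(b) ∨ R(f)) ∧ J(h))

∃b ∃f ∀h ((J(b) ∨ R(f)) ∧ J(h))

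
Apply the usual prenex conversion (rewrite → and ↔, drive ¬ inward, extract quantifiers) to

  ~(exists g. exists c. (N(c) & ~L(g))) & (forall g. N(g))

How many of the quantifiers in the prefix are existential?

Move each ¬ inward, flipping quantifiers it crosses:
  (forall g. forall c. (~N(c) | L(g))) & (forall g. N(g))
Standardize variables apart so no two quantifiers bind the same name: g↦z.
  (forall g. forall c. (~N(c) | L(g))) & (forall z. N(z))
Pull the quantifiers to the front (each side's bound variable is not free in the other side):
  forall g. forall c. forall z. ((~N(c) | L(g)) & N(z))
The prefix is forall g forall c forall z: 3 universal, 0 existential.

0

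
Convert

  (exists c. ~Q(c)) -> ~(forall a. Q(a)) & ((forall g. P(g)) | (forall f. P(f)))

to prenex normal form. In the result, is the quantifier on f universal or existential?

Eliminate → and ↔ using ¬ and ∨.
  ~(exists c. ~Q(c)) | ~(forall a. Q(a)) & ((forall g. P(g)) | (forall f. P(f)))
Move each ¬ inward, flipping quantifiers it crosses:
  (forall c. Q(c)) | (exists a. ~Q(a)) & ((forall g. P(g)) | (forall f. P(f)))
Extract every quantifier outward, since the variables are now distinct and don't occur free across branches:
  forall c. exists a. forall g. forall f. (Q(c) | ~Q(a) & (P(g) | P(f)))
The quantifier forall f sits under an even number of negations (counting the antecedent side of each →), so it remains universal.

universal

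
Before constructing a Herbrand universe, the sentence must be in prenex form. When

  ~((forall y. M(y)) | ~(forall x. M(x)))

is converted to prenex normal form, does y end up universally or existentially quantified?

existential

Push ¬ through the quantifiers and connectives to reach negation normal form:
  (exists y. ~M(y)) & (forall x. M(x))
All bound variables are already distinct, so no renaming is needed.
Extract every quantifier outward, since the variables are now distinct and don't occur free across branches:
  exists y. forall x. (~M(y) & M(x))
The quantifier forall y sits under an odd number of negations, so it flips to exists y.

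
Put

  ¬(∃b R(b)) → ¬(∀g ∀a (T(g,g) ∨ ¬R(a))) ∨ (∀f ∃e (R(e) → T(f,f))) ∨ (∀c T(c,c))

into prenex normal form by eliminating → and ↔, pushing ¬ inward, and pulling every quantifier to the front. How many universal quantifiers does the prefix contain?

First replace A → B with ¬A ∨ B.
  ¬¬(∃b R(b)) ∨ ¬(∀g ∀a (T(g,g) ∨ ¬R(a))) ∨ (∀f ∃e (¬R(e) ∨ T(f,f))) ∨ (∀c T(c,c))
Drive negations inward (¬∀x A ≡ ∃x ¬A, ¬∃x A ≡ ∀x ¬A, De Morgan for ∧/∨):
  (∃b R(b)) ∨ (∃g ∃a (¬T(g,g) ∧ R(a))) ∨ (∀f ∃e (¬R(e) ∨ T(f,f))) ∨ (∀c T(c,c))
Finally move all quantifiers to the prefix:
  ∃b ∃g ∃a ∀f ∃e ∀c (R(b) ∨ ¬T(g,g) ∧ R(a) ∨ ¬R(e) ∨ T(f,f) ∨ T(c,c))
The prefix is ∃b ∃g ∃a ∀f ∃e ∀c: 2 universal, 4 existential.

2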